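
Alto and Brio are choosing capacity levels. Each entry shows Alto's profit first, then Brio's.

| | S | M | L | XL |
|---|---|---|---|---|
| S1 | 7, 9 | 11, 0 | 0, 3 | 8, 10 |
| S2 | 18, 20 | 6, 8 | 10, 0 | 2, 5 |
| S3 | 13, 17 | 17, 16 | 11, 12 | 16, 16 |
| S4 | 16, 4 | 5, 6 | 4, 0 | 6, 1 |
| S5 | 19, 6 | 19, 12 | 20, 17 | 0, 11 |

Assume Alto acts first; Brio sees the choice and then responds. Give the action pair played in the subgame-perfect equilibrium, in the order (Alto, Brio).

Backward induction with Alto moving first.
- S1: BR = XL, leader payoff 8.
- S2: BR = S, leader payoff 18.
- S3: BR = S, leader payoff 13.
- S4: BR = M, leader payoff 5.
- S5: BR = L, leader payoff 20.
Among 8, 18, 13, 5, 20, the best is 20 at S5. Subgame-perfect outcome: (S5, L) with payoffs (20, 17).

(S5, L)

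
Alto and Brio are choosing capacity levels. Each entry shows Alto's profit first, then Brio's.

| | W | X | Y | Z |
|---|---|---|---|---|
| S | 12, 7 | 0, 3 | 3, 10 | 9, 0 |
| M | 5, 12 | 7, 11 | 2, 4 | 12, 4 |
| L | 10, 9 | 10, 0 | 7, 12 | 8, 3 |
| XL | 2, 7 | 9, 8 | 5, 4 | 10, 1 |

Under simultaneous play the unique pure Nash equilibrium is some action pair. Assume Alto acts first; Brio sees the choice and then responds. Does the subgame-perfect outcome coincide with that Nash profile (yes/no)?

Brio best-responds to each possible Alto move:
- S: Brio compares 7, 3, 10, 0 and picks Y; Alto would get 3.
- M: Brio compares 12, 11, 4, 4 and picks W; Alto would get 5.
- L: Brio compares 9, 0, 12, 3 and picks Y; Alto would get 7.
- XL: Brio compares 7, 8, 4, 1 and picks X; Alto would get 9.
Among 3, 5, 7, 9, the best is 9 at XL. Subgame-perfect outcome: (XL, X) with payoffs (9, 8).
Under simultaneous play:
Alto's best replies: W→S; X→L; Y→L; Z→M.
Brio's best replies: S→Y; M→W; L→Y; XL→X.
The unique mutual best reply is (L, Y), giving (7, 12).
Sequential outcome (XL, X) differs from the Nash profile (L, Y).

no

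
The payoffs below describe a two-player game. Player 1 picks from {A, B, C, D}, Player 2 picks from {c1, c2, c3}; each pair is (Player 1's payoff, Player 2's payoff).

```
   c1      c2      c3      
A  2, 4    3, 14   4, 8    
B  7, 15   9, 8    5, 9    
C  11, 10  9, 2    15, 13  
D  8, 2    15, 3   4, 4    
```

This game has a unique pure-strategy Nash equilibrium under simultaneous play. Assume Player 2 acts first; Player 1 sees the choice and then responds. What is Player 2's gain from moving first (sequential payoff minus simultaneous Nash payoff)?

0

Solve by backward induction (Player 2 leads).
- c1 → Player 1 plays C (best of 2, 7, 11, 8); Player 2 gets 10.
- c2 → Player 1 plays D (best of 3, 9, 9, 15); Player 2 gets 3.
- c3 → Player 1 plays C (best of 4, 5, 15, 4); Player 2 gets 13.
Player 2's induced payoffs are 10, 3, 13, so Player 2 commits to c3. Subgame-perfect outcome: (C, c3) with payoffs (15, 13).
For the simultaneous game, intersect best replies.
Player 1's best replies: c1→C; c2→D; c3→C.
Player 2's best replies: A→c2; B→c1; C→c3; D→c3.
The unique mutual best reply is (C, c3), giving (15, 13).
Player 2's commitment gain: 13 − 13 = 0.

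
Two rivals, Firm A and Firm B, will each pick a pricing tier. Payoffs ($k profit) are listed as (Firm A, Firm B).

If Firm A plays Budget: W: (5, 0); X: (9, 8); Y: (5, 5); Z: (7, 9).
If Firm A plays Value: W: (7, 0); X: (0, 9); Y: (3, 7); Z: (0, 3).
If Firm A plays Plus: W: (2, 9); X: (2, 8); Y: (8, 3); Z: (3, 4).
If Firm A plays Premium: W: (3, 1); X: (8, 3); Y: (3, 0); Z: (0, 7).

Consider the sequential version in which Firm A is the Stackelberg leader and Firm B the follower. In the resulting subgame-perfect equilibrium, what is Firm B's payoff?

9

Solve by backward induction (Firm A leads).
- Budget: BR = Z, leader payoff 7.
- Value: BR = X, leader payoff 0.
- Plus: BR = W, leader payoff 2.
- Premium: BR = Z, leader payoff 0.
Maximizing over 7, 0, 2, 0, Firm A chooses Budget. Subgame-perfect outcome: (Budget, Z) with payoffs (7, 9).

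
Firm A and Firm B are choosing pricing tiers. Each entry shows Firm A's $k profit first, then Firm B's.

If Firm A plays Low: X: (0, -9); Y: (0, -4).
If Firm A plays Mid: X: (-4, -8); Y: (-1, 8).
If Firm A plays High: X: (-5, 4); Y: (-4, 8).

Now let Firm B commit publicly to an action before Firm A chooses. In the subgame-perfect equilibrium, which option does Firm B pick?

Y

Backward induction with Firm B moving first.
- X: BR = Low, leader payoff -9.
- Y: BR = Low, leader payoff -4.
Among -9, -4, the best is -4 at Y. Subgame-perfect outcome: (Low, Y) with payoffs (0, -4).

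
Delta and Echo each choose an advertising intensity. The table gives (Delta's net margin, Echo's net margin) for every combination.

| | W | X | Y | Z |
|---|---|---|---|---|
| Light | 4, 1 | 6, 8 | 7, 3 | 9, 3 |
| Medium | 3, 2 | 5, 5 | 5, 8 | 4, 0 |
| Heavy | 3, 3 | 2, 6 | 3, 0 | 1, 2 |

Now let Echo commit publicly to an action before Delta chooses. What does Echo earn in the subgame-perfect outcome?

8

Solve by backward induction (Echo leads).
- W → Delta plays Light (best of 4, 3, 3); Echo gets 1.
- X → Delta plays Light (best of 6, 5, 2); Echo gets 8.
- Y → Delta plays Light (best of 7, 5, 3); Echo gets 3.
- Z → Delta plays Light (best of 9, 4, 1); Echo gets 3.
Maximizing over 1, 8, 3, 3, Echo chooses X. Subgame-perfect outcome: (Light, X) with payoffs (6, 8).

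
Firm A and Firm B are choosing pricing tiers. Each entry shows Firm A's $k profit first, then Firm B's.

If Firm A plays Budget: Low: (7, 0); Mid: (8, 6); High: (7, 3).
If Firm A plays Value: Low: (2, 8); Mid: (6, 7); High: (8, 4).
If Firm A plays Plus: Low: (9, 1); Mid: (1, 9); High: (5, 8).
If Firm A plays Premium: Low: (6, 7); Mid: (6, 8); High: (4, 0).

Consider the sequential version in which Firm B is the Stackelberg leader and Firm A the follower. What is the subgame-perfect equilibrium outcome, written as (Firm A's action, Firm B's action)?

Solve by backward induction (Firm B leads).
- Low → Firm A plays Plus (best of 7, 2, 9, 6); Firm B gets 1.
- Mid → Firm A plays Budget (best of 8, 6, 1, 6); Firm B gets 6.
- High → Firm A plays Value (best of 7, 8, 5, 4); Firm B gets 4.
Firm B's induced payoffs are 1, 6, 4, so Firm B commits to Mid. Subgame-perfect outcome: (Budget, Mid) with payoffs (8, 6).

(Budget, Mid)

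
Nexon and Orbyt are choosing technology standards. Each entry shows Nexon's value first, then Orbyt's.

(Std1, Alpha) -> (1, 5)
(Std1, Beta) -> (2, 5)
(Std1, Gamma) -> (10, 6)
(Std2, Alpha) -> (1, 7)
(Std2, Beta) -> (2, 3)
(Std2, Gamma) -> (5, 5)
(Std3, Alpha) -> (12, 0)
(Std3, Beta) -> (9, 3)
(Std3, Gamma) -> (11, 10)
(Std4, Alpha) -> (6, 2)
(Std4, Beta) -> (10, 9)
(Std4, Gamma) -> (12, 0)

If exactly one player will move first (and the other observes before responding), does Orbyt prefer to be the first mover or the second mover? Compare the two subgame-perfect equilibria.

second

If Nexon leads: Orbyt's best replies are Std1→Gamma, Std2→Alpha, Std3→Gamma, Std4→Beta; Nexon's induced payoffs 10, 1, 11, 10; outcome (Std3, Gamma), payoffs (11, 10).
If Orbyt leads: Nexon's best replies are Alpha→Std3, Beta→Std4, Gamma→Std4; Orbyt's induced payoffs 0, 9, 0; outcome (Std4, Beta), payoffs (10, 9).
Orbyt gets 9 moving first and 10 moving second, so Orbyt prefers to move second.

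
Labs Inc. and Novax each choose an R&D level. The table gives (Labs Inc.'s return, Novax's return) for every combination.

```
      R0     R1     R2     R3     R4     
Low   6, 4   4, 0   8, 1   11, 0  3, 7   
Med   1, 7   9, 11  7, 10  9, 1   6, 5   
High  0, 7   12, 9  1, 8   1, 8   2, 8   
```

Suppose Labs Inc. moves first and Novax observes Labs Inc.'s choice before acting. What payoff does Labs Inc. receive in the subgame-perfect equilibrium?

12

Work backward from Novax's decision.
- Low: BR = R4, leader payoff 3.
- Med: BR = R1, leader payoff 9.
- High: BR = R1, leader payoff 12.
Maximizing over 3, 9, 12, Labs Inc. chooses High. Subgame-perfect outcome: (High, R1) with payoffs (12, 9).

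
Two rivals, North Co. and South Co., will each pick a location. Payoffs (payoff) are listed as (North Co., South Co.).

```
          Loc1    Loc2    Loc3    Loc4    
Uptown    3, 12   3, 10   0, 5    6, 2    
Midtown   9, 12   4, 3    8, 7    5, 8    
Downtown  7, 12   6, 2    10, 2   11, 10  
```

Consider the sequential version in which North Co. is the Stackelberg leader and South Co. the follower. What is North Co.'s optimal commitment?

South Co. best-responds to each possible North Co. move:
- Uptown: BR = Loc1, leader payoff 3.
- Midtown: BR = Loc1, leader payoff 9.
- Downtown: BR = Loc1, leader payoff 7.
Among 3, 9, 7, the best is 9 at Midtown. Subgame-perfect outcome: (Midtown, Loc1) with payoffs (9, 12).

Midtown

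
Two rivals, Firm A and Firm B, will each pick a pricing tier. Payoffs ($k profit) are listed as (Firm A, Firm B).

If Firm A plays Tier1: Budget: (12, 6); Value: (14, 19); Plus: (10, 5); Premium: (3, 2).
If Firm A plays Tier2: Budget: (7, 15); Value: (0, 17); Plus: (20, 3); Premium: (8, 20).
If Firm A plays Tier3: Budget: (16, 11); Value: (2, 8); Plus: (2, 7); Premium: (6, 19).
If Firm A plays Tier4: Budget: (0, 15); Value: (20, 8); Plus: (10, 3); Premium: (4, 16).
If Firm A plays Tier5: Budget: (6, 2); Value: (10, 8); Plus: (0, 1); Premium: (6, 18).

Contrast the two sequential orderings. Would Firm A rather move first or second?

first

If Firm A leads: Firm B's best replies are Tier1→Value, Tier2→Premium, Tier3→Premium, Tier4→Premium, Tier5→Premium; Firm A's induced payoffs 14, 8, 6, 4, 6; outcome (Tier1, Value), payoffs (14, 19).
If Firm B leads: Firm A's best replies are Budget→Tier3, Value→Tier4, Plus→Tier2, Premium→Tier2; Firm B's induced payoffs 11, 8, 3, 20; outcome (Tier2, Premium), payoffs (8, 20).
Firm A gets 14 moving first and 8 moving second, so Firm A prefers to move first.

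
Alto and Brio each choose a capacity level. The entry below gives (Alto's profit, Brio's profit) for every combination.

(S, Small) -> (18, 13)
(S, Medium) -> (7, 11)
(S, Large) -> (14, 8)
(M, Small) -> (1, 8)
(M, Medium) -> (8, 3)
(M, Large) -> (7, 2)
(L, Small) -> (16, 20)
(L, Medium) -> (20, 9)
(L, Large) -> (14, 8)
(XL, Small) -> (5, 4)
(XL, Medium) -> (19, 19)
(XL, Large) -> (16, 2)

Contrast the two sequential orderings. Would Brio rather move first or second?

If Alto leads: Brio's best replies are S→Small, M→Small, L→Small, XL→Medium; Alto's induced payoffs 18, 1, 16, 19; outcome (XL, Medium), payoffs (19, 19).
If Brio leads: Alto's best replies are Small→S, Medium→L, Large→XL; Brio's induced payoffs 13, 9, 2; outcome (S, Small), payoffs (18, 13).
Brio gets 13 moving first and 19 moving second, so Brio prefers to move second.

second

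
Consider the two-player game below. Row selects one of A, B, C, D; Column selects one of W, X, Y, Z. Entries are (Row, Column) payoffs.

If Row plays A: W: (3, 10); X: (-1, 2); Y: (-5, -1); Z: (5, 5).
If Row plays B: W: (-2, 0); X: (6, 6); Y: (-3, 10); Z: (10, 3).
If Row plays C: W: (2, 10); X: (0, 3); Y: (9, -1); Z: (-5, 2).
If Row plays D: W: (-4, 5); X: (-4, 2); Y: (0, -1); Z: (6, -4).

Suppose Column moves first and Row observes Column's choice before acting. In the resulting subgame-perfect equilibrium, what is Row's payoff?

3

Work backward from Row's decision.
- W: Row compares 3, -2, 2, -4 and picks A; Column would get 10.
- X: Row compares -1, 6, 0, -4 and picks B; Column would get 6.
- Y: Row compares -5, -3, 9, 0 and picks C; Column would get -1.
- Z: Row compares 5, 10, -5, 6 and picks B; Column would get 3.
Maximizing over 10, 6, -1, 3, Column chooses W. Subgame-perfect outcome: (A, W) with payoffs (3, 10).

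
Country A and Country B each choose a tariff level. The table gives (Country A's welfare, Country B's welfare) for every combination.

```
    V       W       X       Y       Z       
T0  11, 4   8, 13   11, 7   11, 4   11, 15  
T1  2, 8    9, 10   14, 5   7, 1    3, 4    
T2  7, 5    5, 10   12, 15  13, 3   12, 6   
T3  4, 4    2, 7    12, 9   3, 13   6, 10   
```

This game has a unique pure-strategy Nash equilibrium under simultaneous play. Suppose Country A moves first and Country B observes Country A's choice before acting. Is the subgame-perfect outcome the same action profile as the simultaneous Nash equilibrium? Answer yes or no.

no

Solve by backward induction (Country A leads).
- T0: BR = Z, leader payoff 11.
- T1: BR = W, leader payoff 9.
- T2: BR = X, leader payoff 12.
- T3: BR = Y, leader payoff 3.
Among 11, 9, 12, 3, the best is 12 at T2. Subgame-perfect outcome: (T2, X) with payoffs (12, 15).
Now find the simultaneous Nash equilibrium.
Country A's best replies: V→T0; W→T1; X→T1; Y→T2; Z→T2.
Country B's best replies: T0→Z; T1→W; T2→X; T3→Y.
The unique mutual best reply is (T1, W), giving (9, 10).
Sequential outcome (T2, X) differs from the Nash profile (T1, W).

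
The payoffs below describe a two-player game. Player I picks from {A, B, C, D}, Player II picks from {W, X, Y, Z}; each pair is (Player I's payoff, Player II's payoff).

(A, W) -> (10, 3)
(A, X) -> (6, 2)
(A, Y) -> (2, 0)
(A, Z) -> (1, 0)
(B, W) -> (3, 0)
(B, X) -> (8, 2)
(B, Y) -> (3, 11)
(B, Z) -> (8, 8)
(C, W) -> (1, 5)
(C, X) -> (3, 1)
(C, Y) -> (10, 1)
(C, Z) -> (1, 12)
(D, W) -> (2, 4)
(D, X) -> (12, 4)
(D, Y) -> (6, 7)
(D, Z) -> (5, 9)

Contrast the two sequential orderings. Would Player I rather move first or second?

If Player I leads: Player II's best replies are A→W, B→Y, C→Z, D→Z; Player I's induced payoffs 10, 3, 1, 5; outcome (A, W), payoffs (10, 3).
If Player II leads: Player I's best replies are W→A, X→D, Y→C, Z→B; Player II's induced payoffs 3, 4, 1, 8; outcome (B, Z), payoffs (8, 8).
Player I gets 10 moving first and 8 moving second, so Player I prefers to move first.

first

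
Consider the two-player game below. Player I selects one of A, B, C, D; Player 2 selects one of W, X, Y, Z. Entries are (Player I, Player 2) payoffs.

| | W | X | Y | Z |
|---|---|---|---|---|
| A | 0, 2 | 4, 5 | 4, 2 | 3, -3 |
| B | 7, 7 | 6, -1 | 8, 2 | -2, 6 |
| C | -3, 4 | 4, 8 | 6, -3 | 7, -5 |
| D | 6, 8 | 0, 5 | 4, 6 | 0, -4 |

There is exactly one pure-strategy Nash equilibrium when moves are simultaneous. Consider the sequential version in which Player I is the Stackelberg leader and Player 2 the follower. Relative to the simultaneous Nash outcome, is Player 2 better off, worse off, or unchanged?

unchanged

Backward induction with Player I moving first.
- A: BR = X, leader payoff 4.
- B: BR = W, leader payoff 7.
- C: BR = X, leader payoff 4.
- D: BR = W, leader payoff 6.
Maximizing over 4, 7, 4, 6, Player I chooses B. Subgame-perfect outcome: (B, W) with payoffs (7, 7).
Now find the simultaneous Nash equilibrium.
Player I's best replies: W→B; X→B; Y→B; Z→C.
Player 2's best replies: A→X; B→W; C→X; D→W.
Only (B, W) has each player best-responding; Nash payoffs (7, 7).
Player 2 earns 7 sequentially versus 7 at the Nash outcome: unchanged.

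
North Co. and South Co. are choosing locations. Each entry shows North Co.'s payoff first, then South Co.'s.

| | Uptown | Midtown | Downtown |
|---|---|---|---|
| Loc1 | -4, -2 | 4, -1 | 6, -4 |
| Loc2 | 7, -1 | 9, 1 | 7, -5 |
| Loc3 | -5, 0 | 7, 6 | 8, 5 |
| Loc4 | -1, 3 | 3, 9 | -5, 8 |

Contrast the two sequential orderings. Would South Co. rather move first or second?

first

If North Co. leads: South Co.'s best replies are Loc1→Midtown, Loc2→Midtown, Loc3→Midtown, Loc4→Midtown; North Co.'s induced payoffs 4, 9, 7, 3; outcome (Loc2, Midtown), payoffs (9, 1).
If South Co. leads: North Co.'s best replies are Uptown→Loc2, Midtown→Loc2, Downtown→Loc3; South Co.'s induced payoffs -1, 1, 5; outcome (Loc3, Downtown), payoffs (8, 5).
South Co. gets 5 moving first and 1 moving second, so South Co. prefers to move first.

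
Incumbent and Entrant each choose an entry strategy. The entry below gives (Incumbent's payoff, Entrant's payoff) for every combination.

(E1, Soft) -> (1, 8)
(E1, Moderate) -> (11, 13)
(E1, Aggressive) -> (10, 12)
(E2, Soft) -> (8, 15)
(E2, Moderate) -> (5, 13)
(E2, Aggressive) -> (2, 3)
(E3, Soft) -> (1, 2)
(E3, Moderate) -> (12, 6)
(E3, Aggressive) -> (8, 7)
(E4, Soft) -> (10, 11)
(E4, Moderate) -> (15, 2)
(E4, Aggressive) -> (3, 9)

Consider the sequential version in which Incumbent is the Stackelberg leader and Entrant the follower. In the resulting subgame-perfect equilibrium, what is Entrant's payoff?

Backward induction with Incumbent moving first.
- E1: BR = Moderate, leader payoff 11.
- E2: BR = Soft, leader payoff 8.
- E3: BR = Aggressive, leader payoff 8.
- E4: BR = Soft, leader payoff 10.
Maximizing over 11, 8, 8, 10, Incumbent chooses E1. Subgame-perfect outcome: (E1, Moderate) with payoffs (11, 13).

13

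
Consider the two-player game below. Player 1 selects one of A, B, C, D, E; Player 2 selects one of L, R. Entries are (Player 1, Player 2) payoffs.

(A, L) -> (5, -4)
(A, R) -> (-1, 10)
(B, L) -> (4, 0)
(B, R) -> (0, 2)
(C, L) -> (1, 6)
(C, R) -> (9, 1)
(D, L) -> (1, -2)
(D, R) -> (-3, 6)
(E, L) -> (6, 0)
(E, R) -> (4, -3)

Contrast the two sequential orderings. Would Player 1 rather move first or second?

If Player 1 leads: Player 2's best replies are A→R, B→R, C→L, D→R, E→L; Player 1's induced payoffs -1, 0, 1, -3, 6; outcome (E, L), payoffs (6, 0).
If Player 2 leads: Player 1's best replies are L→E, R→C; Player 2's induced payoffs 0, 1; outcome (C, R), payoffs (9, 1).
Player 1 gets 6 moving first and 9 moving second, so Player 1 prefers to move second.

second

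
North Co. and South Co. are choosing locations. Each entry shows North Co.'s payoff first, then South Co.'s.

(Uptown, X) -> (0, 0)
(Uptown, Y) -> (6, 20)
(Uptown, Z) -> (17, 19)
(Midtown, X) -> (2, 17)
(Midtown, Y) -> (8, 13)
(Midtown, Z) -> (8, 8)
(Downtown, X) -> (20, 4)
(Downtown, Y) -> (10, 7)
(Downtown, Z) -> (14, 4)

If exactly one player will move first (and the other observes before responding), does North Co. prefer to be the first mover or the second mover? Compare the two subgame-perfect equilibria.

If North Co. leads: South Co.'s best replies are Uptown→Y, Midtown→X, Downtown→Y; North Co.'s induced payoffs 6, 2, 10; outcome (Downtown, Y), payoffs (10, 7).
If South Co. leads: North Co.'s best replies are X→Downtown, Y→Downtown, Z→Uptown; South Co.'s induced payoffs 4, 7, 19; outcome (Uptown, Z), payoffs (17, 19).
North Co. gets 10 moving first and 17 moving second, so North Co. prefers to move second.

second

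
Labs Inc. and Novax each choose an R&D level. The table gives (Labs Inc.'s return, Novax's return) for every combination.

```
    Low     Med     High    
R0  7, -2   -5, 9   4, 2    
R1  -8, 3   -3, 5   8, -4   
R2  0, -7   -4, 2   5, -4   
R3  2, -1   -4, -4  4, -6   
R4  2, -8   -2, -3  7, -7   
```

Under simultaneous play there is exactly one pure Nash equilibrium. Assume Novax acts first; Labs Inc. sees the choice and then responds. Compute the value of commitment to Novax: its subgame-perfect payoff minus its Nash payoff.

1

Backward induction with Novax moving first.
- Low: BR = R0, leader payoff -2.
- Med: BR = R4, leader payoff -3.
- High: BR = R1, leader payoff -4.
Novax's induced payoffs are -2, -3, -4, so Novax commits to Low. Subgame-perfect outcome: (R0, Low) with payoffs (7, -2).
For the simultaneous game, intersect best replies.
Labs Inc.'s best replies: Low→R0; Med→R4; High→R1.
Novax's best replies: R0→Med; R1→Med; R2→Med; R3→Low; R4→Med.
Only (R4, Med) has each player best-responding; Nash payoffs (-2, -3).
Novax's commitment gain: -2 − -3 = 1.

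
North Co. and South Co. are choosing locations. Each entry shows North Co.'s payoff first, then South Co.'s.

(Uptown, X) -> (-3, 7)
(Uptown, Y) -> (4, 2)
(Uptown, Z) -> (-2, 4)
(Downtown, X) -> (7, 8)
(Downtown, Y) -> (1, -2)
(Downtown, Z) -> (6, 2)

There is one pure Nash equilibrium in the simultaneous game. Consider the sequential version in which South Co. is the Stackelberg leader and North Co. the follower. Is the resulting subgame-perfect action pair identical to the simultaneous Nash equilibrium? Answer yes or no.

yes

North Co. best-responds to each possible South Co. move:
- X: North Co. compares -3, 7 and picks Downtown; South Co. would get 8.
- Y: North Co. compares 4, 1 and picks Uptown; South Co. would get 2.
- Z: North Co. compares -2, 6 and picks Downtown; South Co. would get 2.
Maximizing over 8, 2, 2, South Co. chooses X. Subgame-perfect outcome: (Downtown, X) with payoffs (7, 8).
For the simultaneous game, intersect best replies.
North Co.'s best replies: X→Downtown; Y→Uptown; Z→Downtown.
South Co.'s best replies: Uptown→X; Downtown→X.
The unique mutual best reply is (Downtown, X), giving (7, 8).
Sequential outcome (Downtown, X) coincides with the Nash profile (Downtown, X).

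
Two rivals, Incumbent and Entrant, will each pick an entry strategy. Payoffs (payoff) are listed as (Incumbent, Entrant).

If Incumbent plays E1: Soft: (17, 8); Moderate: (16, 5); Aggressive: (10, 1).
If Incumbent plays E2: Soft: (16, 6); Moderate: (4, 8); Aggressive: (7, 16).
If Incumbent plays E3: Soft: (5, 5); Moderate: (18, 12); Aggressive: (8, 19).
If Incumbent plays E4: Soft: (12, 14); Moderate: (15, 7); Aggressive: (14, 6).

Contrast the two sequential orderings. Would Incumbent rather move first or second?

second

If Incumbent leads: Entrant's best replies are E1→Soft, E2→Aggressive, E3→Aggressive, E4→Soft; Incumbent's induced payoffs 17, 7, 8, 12; outcome (E1, Soft), payoffs (17, 8).
If Entrant leads: Incumbent's best replies are Soft→E1, Moderate→E3, Aggressive→E4; Entrant's induced payoffs 8, 12, 6; outcome (E3, Moderate), payoffs (18, 12).
Incumbent gets 17 moving first and 18 moving second, so Incumbent prefers to move second.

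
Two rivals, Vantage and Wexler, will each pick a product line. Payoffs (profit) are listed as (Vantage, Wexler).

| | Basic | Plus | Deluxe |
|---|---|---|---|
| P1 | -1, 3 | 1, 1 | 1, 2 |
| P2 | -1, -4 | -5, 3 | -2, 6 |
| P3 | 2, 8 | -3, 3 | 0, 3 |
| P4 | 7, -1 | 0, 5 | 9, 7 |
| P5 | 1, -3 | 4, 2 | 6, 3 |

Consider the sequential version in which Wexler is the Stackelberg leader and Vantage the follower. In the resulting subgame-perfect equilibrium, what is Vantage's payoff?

Vantage best-responds to each possible Wexler move:
- Basic: BR = P4, leader payoff -1.
- Plus: BR = P5, leader payoff 2.
- Deluxe: BR = P4, leader payoff 7.
Among -1, 2, 7, the best is 7 at Deluxe. Subgame-perfect outcome: (P4, Deluxe) with payoffs (9, 7).

9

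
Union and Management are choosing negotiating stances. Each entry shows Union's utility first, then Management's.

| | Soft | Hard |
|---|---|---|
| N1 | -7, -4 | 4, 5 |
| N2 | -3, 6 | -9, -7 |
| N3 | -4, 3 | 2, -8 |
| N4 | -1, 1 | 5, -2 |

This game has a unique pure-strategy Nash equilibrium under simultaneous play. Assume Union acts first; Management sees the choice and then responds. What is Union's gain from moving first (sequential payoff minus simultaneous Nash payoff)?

Backward induction with Union moving first.
- N1: Management compares -4, 5 and picks Hard; Union would get 4.
- N2: Management compares 6, -7 and picks Soft; Union would get -3.
- N3: Management compares 3, -8 and picks Soft; Union would get -4.
- N4: Management compares 1, -2 and picks Soft; Union would get -1.
Maximizing over 4, -3, -4, -1, Union chooses N1. Subgame-perfect outcome: (N1, Hard) with payoffs (4, 5).
Now find the simultaneous Nash equilibrium.
Union's best replies: Soft→N4; Hard→N4.
Management's best replies: N1→Hard; N2→Soft; N3→Soft; N4→Soft.
Only (N4, Soft) has each player best-responding; Nash payoffs (-1, 1).
Union's commitment gain: 4 − -1 = 5.

5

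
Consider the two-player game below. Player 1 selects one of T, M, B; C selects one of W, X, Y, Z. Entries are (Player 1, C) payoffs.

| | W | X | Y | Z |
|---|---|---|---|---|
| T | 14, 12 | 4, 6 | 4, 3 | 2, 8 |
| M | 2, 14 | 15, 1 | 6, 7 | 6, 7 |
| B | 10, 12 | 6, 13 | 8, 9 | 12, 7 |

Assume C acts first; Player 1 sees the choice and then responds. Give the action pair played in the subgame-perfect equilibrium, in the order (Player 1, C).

(T, W)

Player 1 best-responds to each possible C move:
- W → Player 1 plays T (best of 14, 2, 10); C gets 12.
- X → Player 1 plays M (best of 4, 15, 6); C gets 1.
- Y → Player 1 plays B (best of 4, 6, 8); C gets 9.
- Z → Player 1 plays B (best of 2, 6, 12); C gets 7.
Maximizing over 12, 1, 9, 7, C chooses W. Subgame-perfect outcome: (T, W) with payoffs (14, 12).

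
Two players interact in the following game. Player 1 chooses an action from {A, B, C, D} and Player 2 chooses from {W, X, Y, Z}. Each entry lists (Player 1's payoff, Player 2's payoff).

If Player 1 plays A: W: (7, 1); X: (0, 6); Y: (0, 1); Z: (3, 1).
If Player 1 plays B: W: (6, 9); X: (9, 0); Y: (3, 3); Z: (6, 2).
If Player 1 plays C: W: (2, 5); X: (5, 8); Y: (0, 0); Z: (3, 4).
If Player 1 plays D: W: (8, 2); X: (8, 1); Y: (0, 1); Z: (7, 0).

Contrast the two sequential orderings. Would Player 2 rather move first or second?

If Player 1 leads: Player 2's best replies are A→X, B→W, C→X, D→W; Player 1's induced payoffs 0, 6, 5, 8; outcome (D, W), payoffs (8, 2).
If Player 2 leads: Player 1's best replies are W→D, X→B, Y→B, Z→D; Player 2's induced payoffs 2, 0, 3, 0; outcome (B, Y), payoffs (3, 3).
Player 2 gets 3 moving first and 2 moving second, so Player 2 prefers to move first.

first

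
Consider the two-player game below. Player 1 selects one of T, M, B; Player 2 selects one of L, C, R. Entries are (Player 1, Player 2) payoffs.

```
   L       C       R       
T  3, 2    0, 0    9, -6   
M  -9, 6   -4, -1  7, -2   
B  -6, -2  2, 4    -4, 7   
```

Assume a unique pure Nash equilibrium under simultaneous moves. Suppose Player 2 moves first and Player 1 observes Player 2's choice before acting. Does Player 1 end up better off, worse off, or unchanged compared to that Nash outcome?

worse off

Solve by backward induction (Player 2 leads).
- L: BR = T, leader payoff 2.
- C: BR = B, leader payoff 4.
- R: BR = T, leader payoff -6.
Among 2, 4, -6, the best is 4 at C. Subgame-perfect outcome: (B, C) with payoffs (2, 4).
For the simultaneous game, intersect best replies.
Player 1's best replies: L→T; C→B; R→T.
Player 2's best replies: T→L; M→L; B→R.
Only (T, L) has each player best-responding; Nash payoffs (3, 2).
Player 1 earns 2 sequentially versus 3 at the Nash outcome: worse off.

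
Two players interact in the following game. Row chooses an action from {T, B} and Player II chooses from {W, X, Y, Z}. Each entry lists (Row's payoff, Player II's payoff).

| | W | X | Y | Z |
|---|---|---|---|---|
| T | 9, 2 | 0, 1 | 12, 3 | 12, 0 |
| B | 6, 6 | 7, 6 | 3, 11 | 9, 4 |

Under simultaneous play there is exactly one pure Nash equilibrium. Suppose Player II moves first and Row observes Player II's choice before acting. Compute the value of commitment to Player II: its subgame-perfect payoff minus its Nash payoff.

3

Work backward from Row's decision.
- W: Row compares 9, 6 and picks T; Player II would get 2.
- X: Row compares 0, 7 and picks B; Player II would get 6.
- Y: Row compares 12, 3 and picks T; Player II would get 3.
- Z: Row compares 12, 9 and picks T; Player II would get 0.
Maximizing over 2, 6, 3, 0, Player II chooses X. Subgame-perfect outcome: (B, X) with payoffs (7, 6).
Now find the simultaneous Nash equilibrium.
Row's best replies: W→T; X→B; Y→T; Z→T.
Player II's best replies: T→Y; B→Y.
The unique mutual best reply is (T, Y), giving (12, 3).
Player II's commitment gain: 6 − 3 = 3.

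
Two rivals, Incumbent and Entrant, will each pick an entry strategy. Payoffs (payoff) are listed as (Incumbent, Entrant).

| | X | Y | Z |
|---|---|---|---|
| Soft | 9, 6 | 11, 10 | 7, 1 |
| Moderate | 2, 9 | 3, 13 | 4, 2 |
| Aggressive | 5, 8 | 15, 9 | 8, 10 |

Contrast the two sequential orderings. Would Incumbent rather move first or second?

If Incumbent leads: Entrant's best replies are Soft→Y, Moderate→Y, Aggressive→Z; Incumbent's induced payoffs 11, 3, 8; outcome (Soft, Y), payoffs (11, 10).
If Entrant leads: Incumbent's best replies are X→Soft, Y→Aggressive, Z→Aggressive; Entrant's induced payoffs 6, 9, 10; outcome (Aggressive, Z), payoffs (8, 10).
Incumbent gets 11 moving first and 8 moving second, so Incumbent prefers to move first.

first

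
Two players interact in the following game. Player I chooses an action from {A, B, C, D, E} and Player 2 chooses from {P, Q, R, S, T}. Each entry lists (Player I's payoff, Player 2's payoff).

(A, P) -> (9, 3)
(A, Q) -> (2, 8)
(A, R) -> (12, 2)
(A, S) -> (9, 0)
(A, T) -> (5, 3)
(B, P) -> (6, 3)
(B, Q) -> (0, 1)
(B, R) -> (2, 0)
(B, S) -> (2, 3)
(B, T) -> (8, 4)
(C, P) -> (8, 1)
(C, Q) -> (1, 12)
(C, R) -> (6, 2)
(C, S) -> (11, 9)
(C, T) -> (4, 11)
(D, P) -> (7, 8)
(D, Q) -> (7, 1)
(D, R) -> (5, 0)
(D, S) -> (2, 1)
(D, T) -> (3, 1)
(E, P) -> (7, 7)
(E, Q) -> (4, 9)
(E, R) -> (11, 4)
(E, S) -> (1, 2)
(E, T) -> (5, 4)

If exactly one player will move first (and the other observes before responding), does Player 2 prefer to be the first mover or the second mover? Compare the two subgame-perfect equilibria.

If Player I leads: Player 2's best replies are A→Q, B→T, C→Q, D→P, E→Q; Player I's induced payoffs 2, 8, 1, 7, 4; outcome (B, T), payoffs (8, 4).
If Player 2 leads: Player I's best replies are P→A, Q→D, R→A, S→C, T→B; Player 2's induced payoffs 3, 1, 2, 9, 4; outcome (C, S), payoffs (11, 9).
Player 2 gets 9 moving first and 4 moving second, so Player 2 prefers to move first.

first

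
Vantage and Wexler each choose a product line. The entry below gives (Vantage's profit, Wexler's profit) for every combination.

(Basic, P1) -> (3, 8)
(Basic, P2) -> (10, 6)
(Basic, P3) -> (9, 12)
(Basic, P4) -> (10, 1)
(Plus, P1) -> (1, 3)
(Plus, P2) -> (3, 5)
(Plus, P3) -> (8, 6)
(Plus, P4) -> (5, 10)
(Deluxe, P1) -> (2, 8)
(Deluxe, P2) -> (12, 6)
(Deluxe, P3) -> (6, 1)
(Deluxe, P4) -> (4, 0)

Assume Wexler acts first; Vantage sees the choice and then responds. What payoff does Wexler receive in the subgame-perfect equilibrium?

Solve by backward induction (Wexler leads).
- P1: BR = Basic, leader payoff 8.
- P2: BR = Deluxe, leader payoff 6.
- P3: BR = Basic, leader payoff 12.
- P4: BR = Basic, leader payoff 1.
Maximizing over 8, 6, 12, 1, Wexler chooses P3. Subgame-perfect outcome: (Basic, P3) with payoffs (9, 12).

12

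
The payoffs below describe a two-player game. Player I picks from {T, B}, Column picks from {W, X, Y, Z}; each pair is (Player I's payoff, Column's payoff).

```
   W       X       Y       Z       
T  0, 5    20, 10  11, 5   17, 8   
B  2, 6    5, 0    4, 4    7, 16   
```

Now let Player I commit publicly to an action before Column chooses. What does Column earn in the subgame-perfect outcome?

Column best-responds to each possible Player I move:
- T → Column plays X (best of 5, 10, 5, 8); Player I gets 20.
- B → Column plays Z (best of 6, 0, 4, 16); Player I gets 7.
Player I's induced payoffs are 20, 7, so Player I commits to T. Subgame-perfect outcome: (T, X) with payoffs (20, 10).

10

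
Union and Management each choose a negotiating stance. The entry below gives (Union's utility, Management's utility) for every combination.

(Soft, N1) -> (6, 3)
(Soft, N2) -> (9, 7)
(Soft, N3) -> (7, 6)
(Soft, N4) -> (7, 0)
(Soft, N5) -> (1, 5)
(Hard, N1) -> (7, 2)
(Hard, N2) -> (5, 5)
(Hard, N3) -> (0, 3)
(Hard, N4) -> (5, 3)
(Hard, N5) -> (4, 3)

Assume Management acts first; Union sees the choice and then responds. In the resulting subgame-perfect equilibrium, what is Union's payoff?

Work backward from Union's decision.
- N1: Union compares 6, 7 and picks Hard; Management would get 2.
- N2: Union compares 9, 5 and picks Soft; Management would get 7.
- N3: Union compares 7, 0 and picks Soft; Management would get 6.
- N4: Union compares 7, 5 and picks Soft; Management would get 0.
- N5: Union compares 1, 4 and picks Hard; Management would get 3.
Management's induced payoffs are 2, 7, 6, 0, 3, so Management commits to N2. Subgame-perfect outcome: (Soft, N2) with payoffs (9, 7).

9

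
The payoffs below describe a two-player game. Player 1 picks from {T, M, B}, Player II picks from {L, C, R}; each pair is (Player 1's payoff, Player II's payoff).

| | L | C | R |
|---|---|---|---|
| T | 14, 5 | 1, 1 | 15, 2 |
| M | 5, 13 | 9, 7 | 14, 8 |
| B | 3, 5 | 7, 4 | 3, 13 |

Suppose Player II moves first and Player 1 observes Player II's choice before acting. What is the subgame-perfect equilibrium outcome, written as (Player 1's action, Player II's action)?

(M, C)

Solve by backward induction (Player II leads).
- L → Player 1 plays T (best of 14, 5, 3); Player II gets 5.
- C → Player 1 plays M (best of 1, 9, 7); Player II gets 7.
- R → Player 1 plays T (best of 15, 14, 3); Player II gets 2.
Maximizing over 5, 7, 2, Player II chooses C. Subgame-perfect outcome: (M, C) with payoffs (9, 7).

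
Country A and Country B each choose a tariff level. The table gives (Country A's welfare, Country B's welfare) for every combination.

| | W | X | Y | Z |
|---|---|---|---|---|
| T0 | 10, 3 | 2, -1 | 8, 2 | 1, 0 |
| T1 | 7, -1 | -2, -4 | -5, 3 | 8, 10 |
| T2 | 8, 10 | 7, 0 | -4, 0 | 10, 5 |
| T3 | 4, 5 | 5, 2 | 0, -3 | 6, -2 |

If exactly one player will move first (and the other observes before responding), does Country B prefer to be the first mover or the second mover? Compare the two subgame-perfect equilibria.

first

If Country A leads: Country B's best replies are T0→W, T1→Z, T2→W, T3→W; Country A's induced payoffs 10, 8, 8, 4; outcome (T0, W), payoffs (10, 3).
If Country B leads: Country A's best replies are W→T0, X→T2, Y→T0, Z→T2; Country B's induced payoffs 3, 0, 2, 5; outcome (T2, Z), payoffs (10, 5).
Country B gets 5 moving first and 3 moving second, so Country B prefers to move first.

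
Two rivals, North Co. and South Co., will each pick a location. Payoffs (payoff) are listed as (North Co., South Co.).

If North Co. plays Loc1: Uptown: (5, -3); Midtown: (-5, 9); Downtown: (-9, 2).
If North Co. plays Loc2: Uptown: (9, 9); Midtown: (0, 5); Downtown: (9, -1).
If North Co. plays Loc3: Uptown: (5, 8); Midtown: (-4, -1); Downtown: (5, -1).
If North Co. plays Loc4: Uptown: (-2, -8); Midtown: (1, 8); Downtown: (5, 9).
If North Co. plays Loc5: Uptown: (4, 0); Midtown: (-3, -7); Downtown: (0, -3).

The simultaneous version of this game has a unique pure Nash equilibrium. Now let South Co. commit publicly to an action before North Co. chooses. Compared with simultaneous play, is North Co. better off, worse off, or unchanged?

Work backward from North Co.'s decision.
- Uptown: North Co. compares 5, 9, 5, -2, 4 and picks Loc2; South Co. would get 9.
- Midtown: North Co. compares -5, 0, -4, 1, -3 and picks Loc4; South Co. would get 8.
- Downtown: North Co. compares -9, 9, 5, 5, 0 and picks Loc2; South Co. would get -1.
Among 9, 8, -1, the best is 9 at Uptown. Subgame-perfect outcome: (Loc2, Uptown) with payoffs (9, 9).
Under simultaneous play:
North Co.'s best replies: Uptown→Loc2; Midtown→Loc4; Downtown→Loc2.
South Co.'s best replies: Loc1→Midtown; Loc2→Uptown; Loc3→Uptown; Loc4→Downtown; Loc5→Uptown.
Only (Loc2, Uptown) has each player best-responding; Nash payoffs (9, 9).
North Co. earns 9 sequentially versus 9 at the Nash outcome: unchanged.

unchanged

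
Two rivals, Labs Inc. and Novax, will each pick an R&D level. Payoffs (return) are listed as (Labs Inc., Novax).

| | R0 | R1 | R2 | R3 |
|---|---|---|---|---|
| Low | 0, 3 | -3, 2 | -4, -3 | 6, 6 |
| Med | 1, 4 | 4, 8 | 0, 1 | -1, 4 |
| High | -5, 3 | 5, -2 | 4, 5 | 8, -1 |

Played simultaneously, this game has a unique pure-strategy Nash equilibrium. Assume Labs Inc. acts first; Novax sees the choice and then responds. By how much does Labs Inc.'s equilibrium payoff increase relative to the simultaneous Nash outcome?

2

Novax best-responds to each possible Labs Inc. move:
- Low: BR = R3, leader payoff 6.
- Med: BR = R1, leader payoff 4.
- High: BR = R2, leader payoff 4.
Labs Inc.'s induced payoffs are 6, 4, 4, so Labs Inc. commits to Low. Subgame-perfect outcome: (Low, R3) with payoffs (6, 6).
For the simultaneous game, intersect best replies.
Labs Inc.'s best replies: R0→Med; R1→High; R2→High; R3→High.
Novax's best replies: Low→R3; Med→R1; High→R2.
The unique mutual best reply is (High, R2), giving (4, 5).
Labs Inc.'s commitment gain: 6 − 4 = 2.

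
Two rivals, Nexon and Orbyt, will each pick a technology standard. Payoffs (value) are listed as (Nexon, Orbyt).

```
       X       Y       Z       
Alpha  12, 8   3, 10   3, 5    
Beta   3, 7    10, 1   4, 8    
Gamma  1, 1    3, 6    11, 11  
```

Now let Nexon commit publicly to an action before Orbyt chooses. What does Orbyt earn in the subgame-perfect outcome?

11

Solve by backward induction (Nexon leads).
- Alpha: BR = Y, leader payoff 3.
- Beta: BR = Z, leader payoff 4.
- Gamma: BR = Z, leader payoff 11.
Nexon's induced payoffs are 3, 4, 11, so Nexon commits to Gamma. Subgame-perfect outcome: (Gamma, Z) with payoffs (11, 11).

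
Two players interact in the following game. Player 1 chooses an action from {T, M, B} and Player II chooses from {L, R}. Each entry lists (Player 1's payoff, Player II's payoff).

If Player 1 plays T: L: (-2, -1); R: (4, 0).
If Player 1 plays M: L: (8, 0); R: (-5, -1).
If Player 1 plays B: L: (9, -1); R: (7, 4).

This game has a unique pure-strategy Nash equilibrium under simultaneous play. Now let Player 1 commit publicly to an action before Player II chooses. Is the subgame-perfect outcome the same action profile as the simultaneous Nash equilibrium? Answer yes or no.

no

Work backward from Player II's decision.
- T: BR = R, leader payoff 4.
- M: BR = L, leader payoff 8.
- B: BR = R, leader payoff 7.
Among 4, 8, 7, the best is 8 at M. Subgame-perfect outcome: (M, L) with payoffs (8, 0).
For the simultaneous game, intersect best replies.
Player 1's best replies: L→B; R→B.
Player II's best replies: T→R; M→L; B→R.
Only (B, R) has each player best-responding; Nash payoffs (7, 4).
Sequential outcome (M, L) differs from the Nash profile (B, R).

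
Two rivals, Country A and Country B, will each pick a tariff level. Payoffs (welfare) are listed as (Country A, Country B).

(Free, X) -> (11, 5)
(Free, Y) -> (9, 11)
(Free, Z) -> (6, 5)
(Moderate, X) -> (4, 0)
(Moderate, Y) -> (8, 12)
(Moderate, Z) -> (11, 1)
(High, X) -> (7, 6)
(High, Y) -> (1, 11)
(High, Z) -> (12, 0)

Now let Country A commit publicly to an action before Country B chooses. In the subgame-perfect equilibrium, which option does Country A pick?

Free

Solve by backward induction (Country A leads).
- Free: BR = Y, leader payoff 9.
- Moderate: BR = Y, leader payoff 8.
- High: BR = Y, leader payoff 1.
Maximizing over 9, 8, 1, Country A chooses Free. Subgame-perfect outcome: (Free, Y) with payoffs (9, 11).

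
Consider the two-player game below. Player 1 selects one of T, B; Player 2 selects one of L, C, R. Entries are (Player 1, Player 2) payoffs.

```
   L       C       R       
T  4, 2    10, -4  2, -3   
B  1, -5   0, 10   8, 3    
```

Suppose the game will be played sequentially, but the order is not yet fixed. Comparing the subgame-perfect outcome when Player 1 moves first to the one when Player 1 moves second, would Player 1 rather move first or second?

If Player 1 leads: Player 2's best replies are T→L, B→C; Player 1's induced payoffs 4, 0; outcome (T, L), payoffs (4, 2).
If Player 2 leads: Player 1's best replies are L→T, C→T, R→B; Player 2's induced payoffs 2, -4, 3; outcome (B, R), payoffs (8, 3).
Player 1 gets 4 moving first and 8 moving second, so Player 1 prefers to move second.

second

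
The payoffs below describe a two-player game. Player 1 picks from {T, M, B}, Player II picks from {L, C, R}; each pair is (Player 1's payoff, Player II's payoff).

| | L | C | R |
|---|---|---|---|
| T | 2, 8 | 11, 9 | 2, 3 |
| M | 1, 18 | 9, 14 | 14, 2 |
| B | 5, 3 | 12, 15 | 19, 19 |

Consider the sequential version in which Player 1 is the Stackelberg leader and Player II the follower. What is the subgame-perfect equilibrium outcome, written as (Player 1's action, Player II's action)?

Work backward from Player II's decision.
- T: BR = C, leader payoff 11.
- M: BR = L, leader payoff 1.
- B: BR = R, leader payoff 19.
Maximizing over 11, 1, 19, Player 1 chooses B. Subgame-perfect outcome: (B, R) with payoffs (19, 19).

(B, R)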